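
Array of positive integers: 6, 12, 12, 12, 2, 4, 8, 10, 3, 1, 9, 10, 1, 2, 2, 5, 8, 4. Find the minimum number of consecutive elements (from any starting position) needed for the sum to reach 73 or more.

10

Extend right; whenever the sum reaches 73, record the length and shrink from the left:
add 6: running sum 6 < 73
add 12: running sum 18 < 73
add 12: running sum 30 < 73
add 12: running sum 42 < 73
add 2: running sum 44 < 73
add 4: running sum 48 < 73
add 8: running sum 56 < 73
add 10: running sum 66 < 73
add 3: running sum 69 < 73
add 1: running sum 70 < 73
add 9: shortest ending here [12, 12, 12, 2, 4, 8, 10, 3, 1, 9] sum 73, len 10
add 10: shortest ending here [12, 12, 12, 2, 4, 8, 10, 3, 1, 9, 10] sum 83, len 11
add 1: shortest ending here [12, 12, 12, 2, 4, 8, 10, 3, 1, 9, 10, 1] sum 84, len 12
add 2: shortest ending here [12, 12, 2, 4, 8, 10, 3, 1, 9, 10, 1, 2] sum 74, len 12
add 2: shortest ending here [12, 12, 2, 4, 8, 10, 3, 1, 9, 10, 1, 2, 2] sum 76, len 13
add 5: shortest ending here [12, 12, 2, 4, 8, 10, 3, 1, 9, 10, 1, 2, 2, 5] sum 81, len 14
add 8: shortest ending here [12, 2, 4, 8, 10, 3, 1, 9, 10, 1, 2, 2, 5, 8] sum 77, len 14
add 4: shortest ending here [12, 2, 4, 8, 10, 3, 1, 9, 10, 1, 2, 2, 5, 8, 4] sum 81, len 15
Shortest qualifying length: 10.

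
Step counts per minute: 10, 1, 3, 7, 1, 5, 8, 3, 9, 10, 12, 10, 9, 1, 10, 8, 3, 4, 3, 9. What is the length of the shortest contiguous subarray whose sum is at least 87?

add 10: running sum 10 < 87
add 1: running sum 11 < 87
add 3: running sum 14 < 87
add 7: running sum 21 < 87
add 1: running sum 22 < 87
add 5: running sum 27 < 87
add 8: running sum 35 < 87
add 3: running sum 38 < 87
add 9: running sum 47 < 87
add 10: running sum 57 < 87
add 12: running sum 69 < 87
add 10: running sum 79 < 87
add 9: shortest ending here [10, 1, 3, 7, 1, 5, 8, 3, 9, 10, 12, 10, 9] sum 88, len 13
add 1: shortest ending here [10, 1, 3, 7, 1, 5, 8, 3, 9, 10, 12, 10, 9, 1] sum 89, len 14
add 10: shortest ending here [3, 7, 1, 5, 8, 3, 9, 10, 12, 10, 9, 1, 10] sum 88, len 13
add 8: shortest ending here [7, 1, 5, 8, 3, 9, 10, 12, 10, 9, 1, 10, 8] sum 93, len 13
add 3: shortest ending here [5, 8, 3, 9, 10, 12, 10, 9, 1, 10, 8, 3] sum 88, len 12
add 4: shortest ending here [8, 3, 9, 10, 12, 10, 9, 1, 10, 8, 3, 4] sum 87, len 12
add 3: shortest ending here [8, 3, 9, 10, 12, 10, 9, 1, 10, 8, 3, 4, 3] sum 90, len 13
add 9: shortest ending here [9, 10, 12, 10, 9, 1, 10, 8, 3, 4, 3, 9] sum 88, len 12
Shortest qualifying length: 12.

12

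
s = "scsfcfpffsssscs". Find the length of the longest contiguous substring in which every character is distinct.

add s: [s] len 1
add c: [s, c] len 2
add s (repeat s, move left end past it): [c, s] len 2
add f: [c, s, f] len 3
add c (repeat c, move left end past it): [s, f, c] len 3
add f (repeat f, move left end past it): [c, f] len 2
add p: [c, f, p] len 3
add f (repeat f, move left end past it): [p, f] len 2
add f (repeat f, move left end past it): [f] len 1
add s: [f, s] len 2
add s (repeat s, move left end past it): [s] len 1
add s (repeat s, move left end past it): [s] len 1
add s (repeat s, move left end past it): [s] len 1
add c: [s, c] len 2
add s (repeat s, move left end past it): [c, s] len 2
Longest all-distinct length: 3.

3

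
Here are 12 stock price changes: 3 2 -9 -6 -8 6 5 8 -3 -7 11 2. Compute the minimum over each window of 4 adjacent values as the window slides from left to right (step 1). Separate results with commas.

[3, 2, -9, -6] → min -9
[2, -9, -6, -8] → min -9
[-9, -6, -8, 6] → min -9
[-6, -8, 6, 5] → min -8
[-8, 6, 5, 8] → min -8
[6, 5, 8, -3] → min -3
[5, 8, -3, -7] → min -7
[8, -3, -7, 11] → min -7
[-3, -7, 11, 2] → min -7

-9, -9, -9, -8, -8, -3, -7, -7, -7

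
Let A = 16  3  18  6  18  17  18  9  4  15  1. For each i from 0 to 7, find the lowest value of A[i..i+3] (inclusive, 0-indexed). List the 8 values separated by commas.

16 3 18 6 → min 3
3 18 6 18 → min 3
18 6 18 17 → min 6
6 18 17 18 → min 6
18 17 18 9 → min 9
17 18 9 4 → min 4
18 9 4 15 → min 4
9 4 15 1 → min 1

3, 3, 6, 6, 9, 4, 4, 1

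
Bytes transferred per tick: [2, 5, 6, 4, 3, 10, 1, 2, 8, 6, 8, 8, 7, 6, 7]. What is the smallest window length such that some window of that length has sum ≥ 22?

Extend right; whenever the sum reaches 22, record the length and shrink from the left:
add 2: running sum 2 < 22
add 5: running sum 7 < 22
add 6: running sum 13 < 22
add 4: running sum 17 < 22
add 3: running sum 20 < 22
add 10: shortest ending here [6, 4, 3, 10] sum 23, len 4
add 1: shortest ending here [6, 4, 3, 10, 1] sum 24, len 5
add 2: shortest ending here [6, 4, 3, 10, 1, 2] sum 26, len 6
add 8: shortest ending here [3, 10, 1, 2, 8] sum 24, len 5
add 6: shortest ending here [10, 1, 2, 8, 6] sum 27, len 5
add 8: shortest ending here [8, 6, 8] sum 22, len 3
add 8: shortest ending here [6, 8, 8] sum 22, len 3
add 7: shortest ending here [8, 8, 7] sum 23, len 3
add 6: shortest ending here [8, 8, 7, 6] sum 29, len 4
add 7: shortest ending here [8, 7, 6, 7] sum 28, len 4
Shortest qualifying length: 3.

3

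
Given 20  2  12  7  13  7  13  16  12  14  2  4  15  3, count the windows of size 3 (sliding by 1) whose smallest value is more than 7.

2

20 2 12 → min 2
2 12 7 → min 2
12 7 13 → min 7
7 13 7 → min 7
13 7 13 → min 7
7 13 16 → min 7
13 16 12 → min 12  > 7 ✓
16 12 14 → min 12  > 7 ✓
12 14 2 → min 2
14 2 4 → min 2
2 4 15 → min 2
4 15 3 → min 3
2 windows satisfy the condition.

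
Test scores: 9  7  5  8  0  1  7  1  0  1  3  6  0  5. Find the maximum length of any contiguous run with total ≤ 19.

9

→ 9: sum 9, len 1
→ 7: sum 16, len 2
→ 5 (dropped 9): sum 12, len 2
→ 8 (dropped 7): sum 13, len 2
→ 0: sum 13, len 3
→ 1: sum 14, len 4
→ 7 (dropped 5): sum 16, len 4
→ 1: sum 17, len 5
→ 0: sum 17, len 6
→ 1: sum 18, len 7
→ 3 (dropped 8): sum 13, len 7
→ 6: sum 19, len 8
→ 0: sum 19, len 9
→ 5 (dropped 0, 1, 7): sum 16, len 7
Longest length seen: 9.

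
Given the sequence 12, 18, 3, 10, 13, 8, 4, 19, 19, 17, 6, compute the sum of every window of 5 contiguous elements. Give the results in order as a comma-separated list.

Sliding a size-5 window across the 11 values:
[12, 18, 3, 10, 13] → sum 56
[18, 3, 10, 13, 8] → sum 52
[3, 10, 13, 8, 4] → sum 38
[10, 13, 8, 4, 19] → sum 54
[13, 8, 4, 19, 19] → sum 63
[8, 4, 19, 19, 17] → sum 67
[4, 19, 19, 17, 6] → sum 65

56, 52, 38, 54, 63, 67, 65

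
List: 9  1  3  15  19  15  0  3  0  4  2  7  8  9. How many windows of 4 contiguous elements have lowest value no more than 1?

[9, 1, 3, 15] → min 1  ≤ 1 ✓
[1, 3, 15, 19] → min 1  ≤ 1 ✓
[3, 15, 19, 15] → min 3
[15, 19, 15, 0] → min 0  ≤ 1 ✓
[19, 15, 0, 3] → min 0  ≤ 1 ✓
[15, 0, 3, 0] → min 0  ≤ 1 ✓
[0, 3, 0, 4] → min 0  ≤ 1 ✓
[3, 0, 4, 2] → min 0  ≤ 1 ✓
[0, 4, 2, 7] → min 0  ≤ 1 ✓
[4, 2, 7, 8] → min 2
[2, 7, 8, 9] → min 2
8 windows satisfy the condition.

8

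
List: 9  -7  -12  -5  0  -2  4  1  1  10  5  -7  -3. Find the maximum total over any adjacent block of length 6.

19

Each size-6 window and its sum:
[9, -7, -12, -5, 0, -2] → sum -17
[-7, -12, -5, 0, -2, 4] → sum -22
[-12, -5, 0, -2, 4, 1] → sum -14
[-5, 0, -2, 4, 1, 1] → sum -1
[0, -2, 4, 1, 1, 10] → sum 14
[-2, 4, 1, 1, 10, 5] → sum 19
[4, 1, 1, 10, 5, -7] → sum 14
[1, 1, 10, 5, -7, -3] → sum 7
Maximum of these is 19.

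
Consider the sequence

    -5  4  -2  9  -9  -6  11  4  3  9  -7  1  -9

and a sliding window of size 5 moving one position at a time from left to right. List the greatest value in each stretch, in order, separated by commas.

9, 9, 11, 11, 11, 11, 11, 9, 9

-5 4 -2 9 -9 → max 9
4 -2 9 -9 -6 → max 9
-2 9 -9 -6 11 → max 11
9 -9 -6 11 4 → max 11
-9 -6 11 4 3 → max 11
-6 11 4 3 9 → max 11
11 4 3 9 -7 → max 11
4 3 9 -7 1 → max 9
3 9 -7 1 -9 → max 9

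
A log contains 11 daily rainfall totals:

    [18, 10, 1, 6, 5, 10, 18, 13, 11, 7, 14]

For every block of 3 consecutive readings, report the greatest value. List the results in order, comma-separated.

18, 10, 6, 10, 18, 18, 18, 13, 14

Sliding a size-3 window across the 11 values:
[18, 10, 1] → max 18
[10, 1, 6] → max 10
[1, 6, 5] → max 6
[6, 5, 10] → max 10
[5, 10, 18] → max 18
[10, 18, 13] → max 18
[18, 13, 11] → max 18
[13, 11, 7] → max 13
[11, 7, 14] → max 14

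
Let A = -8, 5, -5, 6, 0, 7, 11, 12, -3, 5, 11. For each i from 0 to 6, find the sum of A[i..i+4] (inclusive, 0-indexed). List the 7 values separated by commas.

[-8, 5, -5, 6, 0] → sum -2
[5, -5, 6, 0, 7] → sum 13
[-5, 6, 0, 7, 11] → sum 19
[6, 0, 7, 11, 12] → sum 36
[0, 7, 11, 12, -3] → sum 27
[7, 11, 12, -3, 5] → sum 32
[11, 12, -3, 5, 11] → sum 36

-2, 13, 19, 36, 27, 32, 36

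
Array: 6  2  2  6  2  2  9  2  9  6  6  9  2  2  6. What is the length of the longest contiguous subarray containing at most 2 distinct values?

add 6: window [6] (1 distinct), len 1
add 2: window [6, 2] (2 distinct), len 2
add 2: window [6, 2, 2] (2 distinct), len 3
add 6: window [6, 2, 2, 6] (2 distinct), len 4
add 2: window [6, 2, 2, 6, 2] (2 distinct), len 5
add 2: window [6, 2, 2, 6, 2, 2] (2 distinct), len 6
add 9: window [2, 2, 9] (2 distinct), len 3
add 2: window [2, 2, 9, 2] (2 distinct), len 4
add 9: window [2, 2, 9, 2, 9] (2 distinct), len 5
add 6: window [9, 6] (2 distinct), len 2
add 6: window [9, 6, 6] (2 distinct), len 3
add 9: window [9, 6, 6, 9] (2 distinct), len 4
add 2: window [9, 2] (2 distinct), len 2
add 2: window [9, 2, 2] (2 distinct), len 3
add 6: window [2, 2, 6] (2 distinct), len 3
Longest length with ≤2 distinct: 6.

6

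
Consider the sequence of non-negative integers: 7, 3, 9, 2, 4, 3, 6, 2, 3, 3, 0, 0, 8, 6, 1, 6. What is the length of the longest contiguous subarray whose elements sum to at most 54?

14

→ 7: sum 7, len 1
→ 3: sum 10, len 2
→ 9: sum 19, len 3
→ 2: sum 21, len 4
→ 4: sum 25, len 5
→ 3: sum 28, len 6
→ 6: sum 34, len 7
→ 2: sum 36, len 8
→ 3: sum 39, len 9
→ 3: sum 42, len 10
→ 0: sum 42, len 11
→ 0: sum 42, len 12
→ 8: sum 50, len 13
→ 6 (dropped 7): sum 49, len 13
→ 1: sum 50, len 14
→ 6 (dropped 3): sum 53, len 14
Longest length seen: 14.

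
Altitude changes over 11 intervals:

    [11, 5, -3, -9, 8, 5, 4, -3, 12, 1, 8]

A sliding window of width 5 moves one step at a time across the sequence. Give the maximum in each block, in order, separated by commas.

Sliding a size-5 window across the 11 values:
[11, 5, -3, -9, 8] → max 11
[5, -3, -9, 8, 5] → max 8
[-3, -9, 8, 5, 4] → max 8
[-9, 8, 5, 4, -3] → max 8
[8, 5, 4, -3, 12] → max 12
[5, 4, -3, 12, 1] → max 12
[4, -3, 12, 1, 8] → max 12

11, 8, 8, 8, 12, 12, 12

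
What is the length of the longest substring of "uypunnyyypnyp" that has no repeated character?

4

add u: [u] len 1
add y: [u, y] len 2
add p: [u, y, p] len 3
add u (repeat u, move left end past it): [y, p, u] len 3
add n: [y, p, u, n] len 4
add n (repeat n, move left end past it): [n] len 1
add y: [n, y] len 2
add y (repeat y, move left end past it): [y] len 1
add y (repeat y, move left end past it): [y] len 1
add p: [y, p] len 2
add n: [y, p, n] len 3
add y (repeat y, move left end past it): [p, n, y] len 3
add p (repeat p, move left end past it): [n, y, p] len 3
Longest all-distinct length: 4.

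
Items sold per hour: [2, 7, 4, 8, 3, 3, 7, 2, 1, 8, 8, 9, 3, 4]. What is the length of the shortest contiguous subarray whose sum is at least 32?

5

add 2: running sum 2 < 32
add 7: running sum 9 < 32
add 4: running sum 13 < 32
add 8: running sum 21 < 32
add 3: running sum 24 < 32
add 3: running sum 27 < 32
end 6: [7, 4, 8, 3, 3, 7] sum 32, len 6
end 7: [7, 4, 8, 3, 3, 7, 2] sum 34, len 7
end 8: [7, 4, 8, 3, 3, 7, 2, 1] sum 35, len 8
end 9: [8, 3, 3, 7, 2, 1, 8] sum 32, len 7
end 10: [3, 3, 7, 2, 1, 8, 8] sum 32, len 7
end 11: [7, 2, 1, 8, 8, 9] sum 35, len 6
end 12: [7, 2, 1, 8, 8, 9, 3] sum 38, len 7
end 13: [8, 8, 9, 3, 4] sum 32, len 5
Shortest qualifying length: 5.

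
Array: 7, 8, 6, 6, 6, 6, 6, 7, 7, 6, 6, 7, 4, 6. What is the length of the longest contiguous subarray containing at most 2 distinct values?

[7] 1 distinct, len 1
[7, 8] 2 distinct, len 2
[8, 6] 2 distinct, len 2
[8, 6, 6] 2 distinct, len 3
[8, 6, 6, 6] 2 distinct, len 4
[8, 6, 6, 6, 6] 2 distinct, len 5
[8, 6, 6, 6, 6, 6] 2 distinct, len 6
[6, 6, 6, 6, 6, 7] 2 distinct, len 6
[6, 6, 6, 6, 6, 7, 7] 2 distinct, len 7
[6, 6, 6, 6, 6, 7, 7, 6] 2 distinct, len 8
[6, 6, 6, 6, 6, 7, 7, 6, 6] 2 distinct, len 9
[6, 6, 6, 6, 6, 7, 7, 6, 6, 7] 2 distinct, len 10
[7, 4] 2 distinct, len 2
[4, 6] 2 distinct, len 2
Longest length with ≤2 distinct: 10.

10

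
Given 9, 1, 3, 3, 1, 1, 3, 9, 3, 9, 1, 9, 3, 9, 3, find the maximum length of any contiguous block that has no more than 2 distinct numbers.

add 9: window [9] (1 distinct), len 1
add 1: window [9, 1] (2 distinct), len 2
add 3: window [1, 3] (2 distinct), len 2
add 3: window [1, 3, 3] (2 distinct), len 3
add 1: window [1, 3, 3, 1] (2 distinct), len 4
add 1: window [1, 3, 3, 1, 1] (2 distinct), len 5
add 3: window [1, 3, 3, 1, 1, 3] (2 distinct), len 6
add 9: window [3, 9] (2 distinct), len 2
add 3: window [3, 9, 3] (2 distinct), len 3
add 9: window [3, 9, 3, 9] (2 distinct), len 4
add 1: window [9, 1] (2 distinct), len 2
add 9: window [9, 1, 9] (2 distinct), len 3
add 3: window [9, 3] (2 distinct), len 2
add 9: window [9, 3, 9] (2 distinct), len 3
add 3: window [9, 3, 9, 3] (2 distinct), len 4
Longest length with ≤2 distinct: 6.

6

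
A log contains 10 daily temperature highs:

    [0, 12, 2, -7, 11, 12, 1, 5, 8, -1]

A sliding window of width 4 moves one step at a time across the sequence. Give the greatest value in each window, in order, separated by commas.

12, 12, 12, 12, 12, 12, 8

(0, 12, 2, -7) → max 12
(12, 2, -7, 11) → max 12
(2, -7, 11, 12) → max 12
(-7, 11, 12, 1) → max 12
(11, 12, 1, 5) → max 12
(12, 1, 5, 8) → max 12
(1, 5, 8, -1) → max 8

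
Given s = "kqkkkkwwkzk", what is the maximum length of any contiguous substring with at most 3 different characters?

add k: window [k] (1 distinct), len 1
add q: window [k, q] (2 distinct), len 2
add k: window [k, q, k] (2 distinct), len 3
add k: window [k, q, k, k] (2 distinct), len 4
add k: window [k, q, k, k, k] (2 distinct), len 5
add k: window [k, q, k, k, k, k] (2 distinct), len 6
add w: window [k, q, k, k, k, k, w] (3 distinct), len 7
add w: window [k, q, k, k, k, k, w, w] (3 distinct), len 8
add k: window [k, q, k, k, k, k, w, w, k] (3 distinct), len 9
add z: window [k, k, k, k, w, w, k, z] (3 distinct), len 8
add k: window [k, k, k, k, w, w, k, z, k] (3 distinct), len 9
Longest length with ≤3 distinct: 9.

9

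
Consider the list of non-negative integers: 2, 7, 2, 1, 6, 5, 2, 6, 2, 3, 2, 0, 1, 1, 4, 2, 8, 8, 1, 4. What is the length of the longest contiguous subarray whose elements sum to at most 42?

add 2: [2] sum 2, len 1
add 7: [2, 7] sum 9, len 2
add 2: [2, 7, 2] sum 11, len 3
add 1: [2, 7, 2, 1] sum 12, len 4
add 6: [2, 7, 2, 1, 6] sum 18, len 5
add 5: [2, 7, 2, 1, 6, 5] sum 23, len 6
add 2: [2, 7, 2, 1, 6, 5, 2] sum 25, len 7
add 6: [2, 7, 2, 1, 6, 5, 2, 6] sum 31, len 8
add 2: [2, 7, 2, 1, 6, 5, 2, 6, 2] sum 33, len 9
add 3: [2, 7, 2, 1, 6, 5, 2, 6, 2, 3] sum 36, len 10
add 2: [2, 7, 2, 1, 6, 5, 2, 6, 2, 3, 2] sum 38, len 11
add 0: [2, 7, 2, 1, 6, 5, 2, 6, 2, 3, 2, 0] sum 38, len 12
add 1: [2, 7, 2, 1, 6, 5, 2, 6, 2, 3, 2, 0, 1] sum 39, len 13
add 1: [2, 7, 2, 1, 6, 5, 2, 6, 2, 3, 2, 0, 1, 1] sum 40, len 14
add 4: [7, 2, 1, 6, 5, 2, 6, 2, 3, 2, 0, 1, 1, 4] sum 42, len 14
add 2: [2, 1, 6, 5, 2, 6, 2, 3, 2, 0, 1, 1, 4, 2] sum 37, len 14
add 8: [6, 5, 2, 6, 2, 3, 2, 0, 1, 1, 4, 2, 8] sum 42, len 13
add 8: [2, 6, 2, 3, 2, 0, 1, 1, 4, 2, 8, 8] sum 39, len 12
add 1: [2, 6, 2, 3, 2, 0, 1, 1, 4, 2, 8, 8, 1] sum 40, len 13
add 4: [6, 2, 3, 2, 0, 1, 1, 4, 2, 8, 8, 1, 4] sum 42, len 13
Longest length seen: 14.

14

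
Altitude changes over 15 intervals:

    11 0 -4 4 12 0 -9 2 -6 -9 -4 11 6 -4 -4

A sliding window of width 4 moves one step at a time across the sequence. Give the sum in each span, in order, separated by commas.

11, 12, 12, 7, 5, -13, -22, -17, -8, 4, 9, 9

(11, 0, -4, 4) → sum 11
(0, -4, 4, 12) → sum 12
(-4, 4, 12, 0) → sum 12
(4, 12, 0, -9) → sum 7
(12, 0, -9, 2) → sum 5
(0, -9, 2, -6) → sum -13
(-9, 2, -6, -9) → sum -22
(2, -6, -9, -4) → sum -17
(-6, -9, -4, 11) → sum -8
(-9, -4, 11, 6) → sum 4
(-4, 11, 6, -4) → sum 9
(11, 6, -4, -4) → sum 9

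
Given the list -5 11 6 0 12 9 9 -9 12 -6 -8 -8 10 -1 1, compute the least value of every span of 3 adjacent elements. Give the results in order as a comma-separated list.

-5, 0, 0, 0, 9, -9, -9, -9, -8, -8, -8, -8, -1

[-5, 11, 6] → min -5
[11, 6, 0] → min 0
[6, 0, 12] → min 0
[0, 12, 9] → min 0
[12, 9, 9] → min 9
[9, 9, -9] → min -9
[9, -9, 12] → min -9
[-9, 12, -6] → min -9
[12, -6, -8] → min -8
[-6, -8, -8] → min -8
[-8, -8, 10] → min -8
[-8, 10, -1] → min -8
[10, -1, 1] → min -1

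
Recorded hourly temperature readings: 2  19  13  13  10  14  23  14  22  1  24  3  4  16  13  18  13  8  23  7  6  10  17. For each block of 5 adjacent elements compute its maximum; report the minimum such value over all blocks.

Window maxs for each of the 19 positions:
[2, 19, 13, 13, 10] → max 19
[19, 13, 13, 10, 14] → max 19
[13, 13, 10, 14, 23] → max 23
[13, 10, 14, 23, 14] → max 23
[10, 14, 23, 14, 22] → max 23
[14, 23, 14, 22, 1] → max 23
[23, 14, 22, 1, 24] → max 24
[14, 22, 1, 24, 3] → max 24
[22, 1, 24, 3, 4] → max 24
[1, 24, 3, 4, 16] → max 24
[24, 3, 4, 16, 13] → max 24
[3, 4, 16, 13, 18] → max 18
[4, 16, 13, 18, 13] → max 18
[16, 13, 18, 13, 8] → max 18
[13, 18, 13, 8, 23] → max 23
[18, 13, 8, 23, 7] → max 23
[13, 8, 23, 7, 6] → max 23
[8, 23, 7, 6, 10] → max 23
[23, 7, 6, 10, 17] → max 23
Minimum of these is 18.

18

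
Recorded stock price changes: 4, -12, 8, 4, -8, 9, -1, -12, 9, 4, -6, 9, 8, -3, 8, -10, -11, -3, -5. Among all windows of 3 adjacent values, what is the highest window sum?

14

(4, -12, 8) → sum 0
(-12, 8, 4) → sum 0
(8, 4, -8) → sum 4
(4, -8, 9) → sum 5
(-8, 9, -1) → sum 0
(9, -1, -12) → sum -4
(-1, -12, 9) → sum -4
(-12, 9, 4) → sum 1
(9, 4, -6) → sum 7
(4, -6, 9) → sum 7
(-6, 9, 8) → sum 11
(9, 8, -3) → sum 14
(8, -3, 8) → sum 13
(-3, 8, -10) → sum -5
(8, -10, -11) → sum -13
(-10, -11, -3) → sum -24
(-11, -3, -5) → sum -19
Highest of these is 14.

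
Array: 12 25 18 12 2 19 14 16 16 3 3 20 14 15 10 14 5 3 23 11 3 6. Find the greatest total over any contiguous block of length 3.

55

Window sums for each of the 20 positions:
(12, 25, 18) → sum 55
(25, 18, 12) → sum 55
(18, 12, 2) → sum 32
(12, 2, 19) → sum 33
(2, 19, 14) → sum 35
(19, 14, 16) → sum 49
(14, 16, 16) → sum 46
(16, 16, 3) → sum 35
(16, 3, 3) → sum 22
(3, 3, 20) → sum 26
(3, 20, 14) → sum 37
(20, 14, 15) → sum 49
(14, 15, 10) → sum 39
(15, 10, 14) → sum 39
(10, 14, 5) → sum 29
(14, 5, 3) → sum 22
(5, 3, 23) → sum 31
(3, 23, 11) → sum 37
(23, 11, 3) → sum 37
(11, 3, 6) → sum 20
Greatest of these is 55.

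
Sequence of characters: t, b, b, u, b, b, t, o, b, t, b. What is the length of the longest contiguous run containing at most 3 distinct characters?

Extend right; when distinct count exceeds 3, shrink from the left:
add t: window [t] (1 distinct), len 1
add b: window [t, b] (2 distinct), len 2
add b: window [t, b, b] (2 distinct), len 3
add u: window [t, b, b, u] (3 distinct), len 4
add b: window [t, b, b, u, b] (3 distinct), len 5
add b: window [t, b, b, u, b, b] (3 distinct), len 6
add t: window [t, b, b, u, b, b, t] (3 distinct), len 7
add o: window [b, b, t, o] (3 distinct), len 4
add b: window [b, b, t, o, b] (3 distinct), len 5
add t: window [b, b, t, o, b, t] (3 distinct), len 6
add b: window [b, b, t, o, b, t, b] (3 distinct), len 7
Longest length with ≤3 distinct: 7.

7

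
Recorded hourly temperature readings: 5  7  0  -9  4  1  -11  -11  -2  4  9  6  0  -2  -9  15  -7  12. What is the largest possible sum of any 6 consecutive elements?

19

(5, 7, 0, -9, 4, 1) → sum 8
(7, 0, -9, 4, 1, -11) → sum -8
(0, -9, 4, 1, -11, -11) → sum -26
(-9, 4, 1, -11, -11, -2) → sum -28
(4, 1, -11, -11, -2, 4) → sum -15
(1, -11, -11, -2, 4, 9) → sum -10
(-11, -11, -2, 4, 9, 6) → sum -5
(-11, -2, 4, 9, 6, 0) → sum 6
(-2, 4, 9, 6, 0, -2) → sum 15
(4, 9, 6, 0, -2, -9) → sum 8
(9, 6, 0, -2, -9, 15) → sum 19
(6, 0, -2, -9, 15, -7) → sum 3
(0, -2, -9, 15, -7, 12) → sum 9
Largest of these is 19.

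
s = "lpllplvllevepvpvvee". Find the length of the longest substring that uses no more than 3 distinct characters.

10

[l] 1 distinct, len 1
[l, p] 2 distinct, len 2
[l, p, l] 2 distinct, len 3
[l, p, l, l] 2 distinct, len 4
[l, p, l, l, p] 2 distinct, len 5
[l, p, l, l, p, l] 2 distinct, len 6
[l, p, l, l, p, l, v] 3 distinct, len 7
[l, p, l, l, p, l, v, l] 3 distinct, len 8
[l, p, l, l, p, l, v, l, l] 3 distinct, len 9
[l, v, l, l, e] 3 distinct, len 5
[l, v, l, l, e, v] 3 distinct, len 6
[l, v, l, l, e, v, e] 3 distinct, len 7
[e, v, e, p] 3 distinct, len 4
[e, v, e, p, v] 3 distinct, len 5
[e, v, e, p, v, p] 3 distinct, len 6
[e, v, e, p, v, p, v] 3 distinct, len 7
[e, v, e, p, v, p, v, v] 3 distinct, len 8
[e, v, e, p, v, p, v, v, e] 3 distinct, len 9
[e, v, e, p, v, p, v, v, e, e] 3 distinct, len 10
Longest length with ≤3 distinct: 10.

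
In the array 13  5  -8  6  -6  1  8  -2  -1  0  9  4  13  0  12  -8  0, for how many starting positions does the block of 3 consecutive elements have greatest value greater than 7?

11

(13, 5, -8) → max 13  > 7 ✓
(5, -8, 6) → max 6
(-8, 6, -6) → max 6
(6, -6, 1) → max 6
(-6, 1, 8) → max 8  > 7 ✓
(1, 8, -2) → max 8  > 7 ✓
(8, -2, -1) → max 8  > 7 ✓
(-2, -1, 0) → max 0
(-1, 0, 9) → max 9  > 7 ✓
(0, 9, 4) → max 9  > 7 ✓
(9, 4, 13) → max 13  > 7 ✓
(4, 13, 0) → max 13  > 7 ✓
(13, 0, 12) → max 13  > 7 ✓
(0, 12, -8) → max 12  > 7 ✓
(12, -8, 0) → max 12  > 7 ✓
11 windows satisfy the condition.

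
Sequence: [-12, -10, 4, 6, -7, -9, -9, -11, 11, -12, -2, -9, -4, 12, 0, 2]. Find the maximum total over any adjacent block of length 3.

Window sums for each of the 14 positions:
[-12, -10, 4] → sum -18
[-10, 4, 6] → sum 0
[4, 6, -7] → sum 3
[6, -7, -9] → sum -10
[-7, -9, -9] → sum -25
[-9, -9, -11] → sum -29
[-9, -11, 11] → sum -9
[-11, 11, -12] → sum -12
[11, -12, -2] → sum -3
[-12, -2, -9] → sum -23
[-2, -9, -4] → sum -15
[-9, -4, 12] → sum -1
[-4, 12, 0] → sum 8
[12, 0, 2] → sum 14
Maximum of these is 14.

14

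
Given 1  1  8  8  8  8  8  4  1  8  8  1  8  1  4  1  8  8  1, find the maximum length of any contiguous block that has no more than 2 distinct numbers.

add 1: window [1] (1 distinct), len 1
add 1: window [1, 1] (1 distinct), len 2
add 8: window [1, 1, 8] (2 distinct), len 3
add 8: window [1, 1, 8, 8] (2 distinct), len 4
add 8: window [1, 1, 8, 8, 8] (2 distinct), len 5
add 8: window [1, 1, 8, 8, 8, 8] (2 distinct), len 6
add 8: window [1, 1, 8, 8, 8, 8, 8] (2 distinct), len 7
add 4: window [8, 8, 8, 8, 8, 4] (2 distinct), len 6
add 1: window [4, 1] (2 distinct), len 2
add 8: window [1, 8] (2 distinct), len 2
add 8: window [1, 8, 8] (2 distinct), len 3
add 1: window [1, 8, 8, 1] (2 distinct), len 4
add 8: window [1, 8, 8, 1, 8] (2 distinct), len 5
add 1: window [1, 8, 8, 1, 8, 1] (2 distinct), len 6
add 4: window [1, 4] (2 distinct), len 2
add 1: window [1, 4, 1] (2 distinct), len 3
add 8: window [1, 8] (2 distinct), len 2
add 8: window [1, 8, 8] (2 distinct), len 3
add 1: window [1, 8, 8, 1] (2 distinct), len 4
Longest length with ≤2 distinct: 7.

7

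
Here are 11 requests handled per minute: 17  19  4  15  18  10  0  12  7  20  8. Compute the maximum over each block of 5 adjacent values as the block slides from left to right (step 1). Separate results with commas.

[17, 19, 4, 15, 18] → max 19
[19, 4, 15, 18, 10] → max 19
[4, 15, 18, 10, 0] → max 18
[15, 18, 10, 0, 12] → max 18
[18, 10, 0, 12, 7] → max 18
[10, 0, 12, 7, 20] → max 20
[0, 12, 7, 20, 8] → max 20

19, 19, 18, 18, 18, 20, 20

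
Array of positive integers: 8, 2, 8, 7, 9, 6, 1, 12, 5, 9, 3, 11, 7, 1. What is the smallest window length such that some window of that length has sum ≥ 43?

Extend right; whenever the sum reaches 43, record the length and shrink from the left:
add 8: running sum 8 < 43
add 2: running sum 10 < 43
add 8: running sum 18 < 43
add 7: running sum 25 < 43
add 9: running sum 34 < 43
add 6: running sum 40 < 43
add 1: running sum 41 < 43
end 7: [8, 7, 9, 6, 1, 12] sum 43, len 6
end 8: [8, 7, 9, 6, 1, 12, 5] sum 48, len 7
end 9: [7, 9, 6, 1, 12, 5, 9] sum 49, len 7
end 10: [9, 6, 1, 12, 5, 9, 3] sum 45, len 7
end 11: [6, 1, 12, 5, 9, 3, 11] sum 47, len 7
end 12: [12, 5, 9, 3, 11, 7] sum 47, len 6
end 13: [12, 5, 9, 3, 11, 7, 1] sum 48, len 7
Shortest qualifying length: 6.

6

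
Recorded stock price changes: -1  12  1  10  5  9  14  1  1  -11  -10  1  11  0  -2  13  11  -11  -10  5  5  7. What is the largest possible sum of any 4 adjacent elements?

-1 12 1 10 → sum 22
12 1 10 5 → sum 28
1 10 5 9 → sum 25
10 5 9 14 → sum 38
5 9 14 1 → sum 29
9 14 1 1 → sum 25
14 1 1 -11 → sum 5
1 1 -11 -10 → sum -19
1 -11 -10 1 → sum -19
-11 -10 1 11 → sum -9
-10 1 11 0 → sum 2
1 11 0 -2 → sum 10
11 0 -2 13 → sum 22
0 -2 13 11 → sum 22
-2 13 11 -11 → sum 11
13 11 -11 -10 → sum 3
11 -11 -10 5 → sum -5
-11 -10 5 5 → sum -11
-10 5 5 7 → sum 7
Largest of these is 38.

38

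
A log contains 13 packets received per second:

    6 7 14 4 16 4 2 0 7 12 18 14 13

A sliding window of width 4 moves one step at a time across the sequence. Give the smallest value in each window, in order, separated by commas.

4, 4, 4, 2, 0, 0, 0, 0, 7, 12

(6, 7, 14, 4) → min 4
(7, 14, 4, 16) → min 4
(14, 4, 16, 4) → min 4
(4, 16, 4, 2) → min 2
(16, 4, 2, 0) → min 0
(4, 2, 0, 7) → min 0
(2, 0, 7, 12) → min 0
(0, 7, 12, 18) → min 0
(7, 12, 18, 14) → min 7
(12, 18, 14, 13) → min 12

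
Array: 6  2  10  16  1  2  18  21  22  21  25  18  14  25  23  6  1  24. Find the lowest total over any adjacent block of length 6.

37

Each size-6 window and its sum:
[6, 2, 10, 16, 1, 2] → sum 37
[2, 10, 16, 1, 2, 18] → sum 49
[10, 16, 1, 2, 18, 21] → sum 68
[16, 1, 2, 18, 21, 22] → sum 80
[1, 2, 18, 21, 22, 21] → sum 85
[2, 18, 21, 22, 21, 25] → sum 109
[18, 21, 22, 21, 25, 18] → sum 125
[21, 22, 21, 25, 18, 14] → sum 121
[22, 21, 25, 18, 14, 25] → sum 125
[21, 25, 18, 14, 25, 23] → sum 126
[25, 18, 14, 25, 23, 6] → sum 111
[18, 14, 25, 23, 6, 1] → sum 87
[14, 25, 23, 6, 1, 24] → sum 93
Lowest of these is 37.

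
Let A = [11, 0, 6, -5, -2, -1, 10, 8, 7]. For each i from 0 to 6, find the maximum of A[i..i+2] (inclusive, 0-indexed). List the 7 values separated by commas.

11 0 6 → max 11
0 6 -5 → max 6
6 -5 -2 → max 6
-5 -2 -1 → max -1
-2 -1 10 → max 10
-1 10 8 → max 10
10 8 7 → max 10

11, 6, 6, -1, 10, 10, 10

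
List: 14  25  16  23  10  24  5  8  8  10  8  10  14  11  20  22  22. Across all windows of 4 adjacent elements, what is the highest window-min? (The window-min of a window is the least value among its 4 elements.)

Each size-4 window and its min:
14 25 16 23 → min 14
25 16 23 10 → min 10
16 23 10 24 → min 10
23 10 24 5 → min 5
10 24 5 8 → min 5
24 5 8 8 → min 5
5 8 8 10 → min 5
8 8 10 8 → min 8
8 10 8 10 → min 8
10 8 10 14 → min 8
8 10 14 11 → min 8
10 14 11 20 → min 10
14 11 20 22 → min 11
11 20 22 22 → min 11
Highest of these is 14.

14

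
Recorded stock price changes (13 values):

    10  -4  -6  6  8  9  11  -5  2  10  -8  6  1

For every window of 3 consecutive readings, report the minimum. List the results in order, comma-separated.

(10, -4, -6) → min -6
(-4, -6, 6) → min -6
(-6, 6, 8) → min -6
(6, 8, 9) → min 6
(8, 9, 11) → min 8
(9, 11, -5) → min -5
(11, -5, 2) → min -5
(-5, 2, 10) → min -5
(2, 10, -8) → min -8
(10, -8, 6) → min -8
(-8, 6, 1) → min -8

-6, -6, -6, 6, 8, -5, -5, -5, -8, -8, -8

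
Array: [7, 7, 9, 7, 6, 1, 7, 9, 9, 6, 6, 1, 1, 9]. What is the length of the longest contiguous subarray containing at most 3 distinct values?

[7] 1 distinct, len 1
[7, 7] 1 distinct, len 2
[7, 7, 9] 2 distinct, len 3
[7, 7, 9, 7] 2 distinct, len 4
[7, 7, 9, 7, 6] 3 distinct, len 5
[7, 6, 1] 3 distinct, len 3
[7, 6, 1, 7] 3 distinct, len 4
[1, 7, 9] 3 distinct, len 3
[1, 7, 9, 9] 3 distinct, len 4
[7, 9, 9, 6] 3 distinct, len 4
[7, 9, 9, 6, 6] 3 distinct, len 5
[9, 9, 6, 6, 1] 3 distinct, len 5
[9, 9, 6, 6, 1, 1] 3 distinct, len 6
[9, 9, 6, 6, 1, 1, 9] 3 distinct, len 7
Longest length with ≤3 distinct: 7.

7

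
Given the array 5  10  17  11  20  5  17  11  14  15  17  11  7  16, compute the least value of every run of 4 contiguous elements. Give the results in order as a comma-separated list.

5, 10, 5, 5, 5, 5, 11, 11, 11, 7, 7

5 10 17 11 → min 5
10 17 11 20 → min 10
17 11 20 5 → min 5
11 20 5 17 → min 5
20 5 17 11 → min 5
5 17 11 14 → min 5
17 11 14 15 → min 11
11 14 15 17 → min 11
14 15 17 11 → min 11
15 17 11 7 → min 7
17 11 7 16 → min 7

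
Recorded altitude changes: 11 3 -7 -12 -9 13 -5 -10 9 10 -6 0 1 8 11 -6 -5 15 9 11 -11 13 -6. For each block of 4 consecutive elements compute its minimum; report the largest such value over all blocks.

0

Window mins for each of the 20 positions:
(11, 3, -7, -12) → min -12
(3, -7, -12, -9) → min -12
(-7, -12, -9, 13) → min -12
(-12, -9, 13, -5) → min -12
(-9, 13, -5, -10) → min -10
(13, -5, -10, 9) → min -10
(-5, -10, 9, 10) → min -10
(-10, 9, 10, -6) → min -10
(9, 10, -6, 0) → min -6
(10, -6, 0, 1) → min -6
(-6, 0, 1, 8) → min -6
(0, 1, 8, 11) → min 0
(1, 8, 11, -6) → min -6
(8, 11, -6, -5) → min -6
(11, -6, -5, 15) → min -6
(-6, -5, 15, 9) → min -6
(-5, 15, 9, 11) → min -5
(15, 9, 11, -11) → min -11
(9, 11, -11, 13) → min -11
(11, -11, 13, -6) → min -11
Largest of these is 0.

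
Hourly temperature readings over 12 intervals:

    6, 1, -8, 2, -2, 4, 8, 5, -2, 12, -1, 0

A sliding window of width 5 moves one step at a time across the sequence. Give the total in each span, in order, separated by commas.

[6, 1, -8, 2, -2] → sum -1
[1, -8, 2, -2, 4] → sum -3
[-8, 2, -2, 4, 8] → sum 4
[2, -2, 4, 8, 5] → sum 17
[-2, 4, 8, 5, -2] → sum 13
[4, 8, 5, -2, 12] → sum 27
[8, 5, -2, 12, -1] → sum 22
[5, -2, 12, -1, 0] → sum 14

-1, -3, 4, 17, 13, 27, 22, 14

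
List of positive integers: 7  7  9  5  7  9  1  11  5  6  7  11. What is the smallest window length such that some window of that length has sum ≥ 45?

add 7: running sum 7 < 45
add 7: running sum 14 < 45
add 9: running sum 23 < 45
add 5: running sum 28 < 45
add 7: running sum 35 < 45
add 9: running sum 44 < 45
end 6: [7, 7, 9, 5, 7, 9, 1] sum 45, len 7
end 7: [7, 9, 5, 7, 9, 1, 11] sum 49, len 7
end 8: [9, 5, 7, 9, 1, 11, 5] sum 47, len 7
end 9: [9, 5, 7, 9, 1, 11, 5, 6] sum 53, len 8
end 10: [7, 9, 1, 11, 5, 6, 7] sum 46, len 7
end 11: [9, 1, 11, 5, 6, 7, 11] sum 50, len 7
Shortest qualifying length: 7.

7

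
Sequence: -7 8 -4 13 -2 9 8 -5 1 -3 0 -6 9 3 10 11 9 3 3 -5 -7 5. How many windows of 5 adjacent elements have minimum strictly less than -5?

8

(-7, 8, -4, 13, -2) → min -7  < -5 ✓
(8, -4, 13, -2, 9) → min -4
(-4, 13, -2, 9, 8) → min -4
(13, -2, 9, 8, -5) → min -5
(-2, 9, 8, -5, 1) → min -5
(9, 8, -5, 1, -3) → min -5
(8, -5, 1, -3, 0) → min -5
(-5, 1, -3, 0, -6) → min -6  < -5 ✓
(1, -3, 0, -6, 9) → min -6  < -5 ✓
(-3, 0, -6, 9, 3) → min -6  < -5 ✓
(0, -6, 9, 3, 10) → min -6  < -5 ✓
(-6, 9, 3, 10, 11) → min -6  < -5 ✓
(9, 3, 10, 11, 9) → min 3
(3, 10, 11, 9, 3) → min 3
(10, 11, 9, 3, 3) → min 3
(11, 9, 3, 3, -5) → min -5
(9, 3, 3, -5, -7) → min -7  < -5 ✓
(3, 3, -5, -7, 5) → min -7  < -5 ✓
8 windows satisfy the condition.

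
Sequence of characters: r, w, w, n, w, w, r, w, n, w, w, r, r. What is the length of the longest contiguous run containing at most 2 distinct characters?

5

[r] 1 distinct, len 1
[r, w] 2 distinct, len 2
[r, w, w] 2 distinct, len 3
[w, w, n] 2 distinct, len 3
[w, w, n, w] 2 distinct, len 4
[w, w, n, w, w] 2 distinct, len 5
[w, w, r] 2 distinct, len 3
[w, w, r, w] 2 distinct, len 4
[w, n] 2 distinct, len 2
[w, n, w] 2 distinct, len 3
[w, n, w, w] 2 distinct, len 4
[w, w, r] 2 distinct, len 3
[w, w, r, r] 2 distinct, len 4
Longest length with ≤2 distinct: 5.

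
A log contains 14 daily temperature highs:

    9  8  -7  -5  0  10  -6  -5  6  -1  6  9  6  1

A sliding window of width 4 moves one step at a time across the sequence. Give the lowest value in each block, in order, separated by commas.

Sliding a size-4 window across the 14 values:
9 8 -7 -5 → min -7
8 -7 -5 0 → min -7
-7 -5 0 10 → min -7
-5 0 10 -6 → min -6
0 10 -6 -5 → min -6
10 -6 -5 6 → min -6
-6 -5 6 -1 → min -6
-5 6 -1 6 → min -5
6 -1 6 9 → min -1
-1 6 9 6 → min -1
6 9 6 1 → min 1

-7, -7, -7, -6, -6, -6, -6, -5, -1, -1, 1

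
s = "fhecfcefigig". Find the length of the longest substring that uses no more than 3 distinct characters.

add f: window [f] (1 distinct), len 1
add h: window [f, h] (2 distinct), len 2
add e: window [f, h, e] (3 distinct), len 3
add c: window [h, e, c] (3 distinct), len 3
add f: window [e, c, f] (3 distinct), len 3
add c: window [e, c, f, c] (3 distinct), len 4
add e: window [e, c, f, c, e] (3 distinct), len 5
add f: window [e, c, f, c, e, f] (3 distinct), len 6
add i: window [e, f, i] (3 distinct), len 3
add g: window [f, i, g] (3 distinct), len 3
add i: window [f, i, g, i] (3 distinct), len 4
add g: window [f, i, g, i, g] (3 distinct), len 5
Longest length with ≤3 distinct: 6.

6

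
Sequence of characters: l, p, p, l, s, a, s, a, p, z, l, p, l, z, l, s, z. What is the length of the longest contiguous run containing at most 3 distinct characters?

[l] 1 distinct, len 1
[l, p] 2 distinct, len 2
[l, p, p] 2 distinct, len 3
[l, p, p, l] 2 distinct, len 4
[l, p, p, l, s] 3 distinct, len 5
[l, s, a] 3 distinct, len 3
[l, s, a, s] 3 distinct, len 4
[l, s, a, s, a] 3 distinct, len 5
[s, a, s, a, p] 3 distinct, len 5
[a, p, z] 3 distinct, len 3
[p, z, l] 3 distinct, len 3
[p, z, l, p] 3 distinct, len 4
[p, z, l, p, l] 3 distinct, len 5
[p, z, l, p, l, z] 3 distinct, len 6
[p, z, l, p, l, z, l] 3 distinct, len 7
[l, z, l, s] 3 distinct, len 4
[l, z, l, s, z] 3 distinct, len 5
Longest length with ≤3 distinct: 7.

7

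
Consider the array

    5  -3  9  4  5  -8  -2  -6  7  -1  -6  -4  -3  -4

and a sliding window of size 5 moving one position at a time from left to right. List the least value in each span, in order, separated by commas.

(5, -3, 9, 4, 5) → min -3
(-3, 9, 4, 5, -8) → min -8
(9, 4, 5, -8, -2) → min -8
(4, 5, -8, -2, -6) → min -8
(5, -8, -2, -6, 7) → min -8
(-8, -2, -6, 7, -1) → min -8
(-2, -6, 7, -1, -6) → min -6
(-6, 7, -1, -6, -4) → min -6
(7, -1, -6, -4, -3) → min -6
(-1, -6, -4, -3, -4) → min -6

-3, -8, -8, -8, -8, -8, -6, -6, -6, -6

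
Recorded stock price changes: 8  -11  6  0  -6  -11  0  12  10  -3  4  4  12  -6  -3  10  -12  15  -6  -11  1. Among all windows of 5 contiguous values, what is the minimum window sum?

-22

Window sums for each of the 17 positions:
(8, -11, 6, 0, -6) → sum -3
(-11, 6, 0, -6, -11) → sum -22
(6, 0, -6, -11, 0) → sum -11
(0, -6, -11, 0, 12) → sum -5
(-6, -11, 0, 12, 10) → sum 5
(-11, 0, 12, 10, -3) → sum 8
(0, 12, 10, -3, 4) → sum 23
(12, 10, -3, 4, 4) → sum 27
(10, -3, 4, 4, 12) → sum 27
(-3, 4, 4, 12, -6) → sum 11
(4, 4, 12, -6, -3) → sum 11
(4, 12, -6, -3, 10) → sum 17
(12, -6, -3, 10, -12) → sum 1
(-6, -3, 10, -12, 15) → sum 4
(-3, 10, -12, 15, -6) → sum 4
(10, -12, 15, -6, -11) → sum -4
(-12, 15, -6, -11, 1) → sum -13
Minimum of these is -22.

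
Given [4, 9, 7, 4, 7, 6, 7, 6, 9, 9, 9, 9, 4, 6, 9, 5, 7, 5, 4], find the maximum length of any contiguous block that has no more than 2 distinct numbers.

5

add 4: window [4] (1 distinct), len 1
add 9: window [4, 9] (2 distinct), len 2
add 7: window [9, 7] (2 distinct), len 2
add 4: window [7, 4] (2 distinct), len 2
add 7: window [7, 4, 7] (2 distinct), len 3
add 6: window [7, 6] (2 distinct), len 2
add 7: window [7, 6, 7] (2 distinct), len 3
add 6: window [7, 6, 7, 6] (2 distinct), len 4
add 9: window [6, 9] (2 distinct), len 2
add 9: window [6, 9, 9] (2 distinct), len 3
add 9: window [6, 9, 9, 9] (2 distinct), len 4
add 9: window [6, 9, 9, 9, 9] (2 distinct), len 5
add 4: window [9, 9, 9, 9, 4] (2 distinct), len 5
add 6: window [4, 6] (2 distinct), len 2
add 9: window [6, 9] (2 distinct), len 2
add 5: window [9, 5] (2 distinct), len 2
add 7: window [5, 7] (2 distinct), len 2
add 5: window [5, 7, 5] (2 distinct), len 3
add 4: window [5, 4] (2 distinct), len 2
Longest length with ≤2 distinct: 5.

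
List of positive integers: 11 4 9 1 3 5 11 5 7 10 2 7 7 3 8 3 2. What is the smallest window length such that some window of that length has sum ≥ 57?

9

add 11: running sum 11 < 57
add 4: running sum 15 < 57
add 9: running sum 24 < 57
add 1: running sum 25 < 57
add 3: running sum 28 < 57
add 5: running sum 33 < 57
add 11: running sum 44 < 57
add 5: running sum 49 < 57
add 7: running sum 56 < 57
end 9: [11, 4, 9, 1, 3, 5, 11, 5, 7, 10] sum 66, len 10
end 10: [4, 9, 1, 3, 5, 11, 5, 7, 10, 2] sum 57, len 10
end 11: [9, 1, 3, 5, 11, 5, 7, 10, 2, 7] sum 60, len 10
end 12: [3, 5, 11, 5, 7, 10, 2, 7, 7] sum 57, len 9
end 13: [5, 11, 5, 7, 10, 2, 7, 7, 3] sum 57, len 9
end 14: [11, 5, 7, 10, 2, 7, 7, 3, 8] sum 60, len 9
end 15: [11, 5, 7, 10, 2, 7, 7, 3, 8, 3] sum 63, len 10
end 16: [11, 5, 7, 10, 2, 7, 7, 3, 8, 3, 2] sum 65, len 11
Shortest qualifying length: 9.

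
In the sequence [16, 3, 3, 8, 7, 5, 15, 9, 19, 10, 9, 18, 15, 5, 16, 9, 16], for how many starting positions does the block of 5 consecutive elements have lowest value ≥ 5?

10

[16, 3, 3, 8, 7] → min 3
[3, 3, 8, 7, 5] → min 3
[3, 8, 7, 5, 15] → min 3
[8, 7, 5, 15, 9] → min 5  ≥ 5 ✓
[7, 5, 15, 9, 19] → min 5  ≥ 5 ✓
[5, 15, 9, 19, 10] → min 5  ≥ 5 ✓
[15, 9, 19, 10, 9] → min 9  ≥ 5 ✓
[9, 19, 10, 9, 18] → min 9  ≥ 5 ✓
[19, 10, 9, 18, 15] → min 9  ≥ 5 ✓
[10, 9, 18, 15, 5] → min 5  ≥ 5 ✓
[9, 18, 15, 5, 16] → min 5  ≥ 5 ✓
[18, 15, 5, 16, 9] → min 5  ≥ 5 ✓
[15, 5, 16, 9, 16] → min 5  ≥ 5 ✓
10 windows satisfy the condition.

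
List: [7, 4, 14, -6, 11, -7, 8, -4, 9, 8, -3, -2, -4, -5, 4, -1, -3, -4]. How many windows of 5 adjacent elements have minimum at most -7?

7 4 14 -6 11 → min -6
4 14 -6 11 -7 → min -7  ≤ -7 ✓
14 -6 11 -7 8 → min -7  ≤ -7 ✓
-6 11 -7 8 -4 → min -7  ≤ -7 ✓
11 -7 8 -4 9 → min -7  ≤ -7 ✓
-7 8 -4 9 8 → min -7  ≤ -7 ✓
8 -4 9 8 -3 → min -4
-4 9 8 -3 -2 → min -4
9 8 -3 -2 -4 → min -4
8 -3 -2 -4 -5 → min -5
-3 -2 -4 -5 4 → min -5
-2 -4 -5 4 -1 → min -5
-4 -5 4 -1 -3 → min -5
-5 4 -1 -3 -4 → min -5
5 windows satisfy the condition.

5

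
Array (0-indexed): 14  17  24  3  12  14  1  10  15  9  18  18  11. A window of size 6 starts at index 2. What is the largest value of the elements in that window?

24

Elements at indices 2..7: 24, 3, 12, 14, 1, 10
max(24, 3, 12, 14, 1, 10) = 24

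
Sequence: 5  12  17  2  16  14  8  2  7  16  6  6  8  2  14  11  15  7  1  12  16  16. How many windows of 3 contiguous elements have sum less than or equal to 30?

(5, 12, 17) → sum 34
(12, 17, 2) → sum 31
(17, 2, 16) → sum 35
(2, 16, 14) → sum 32
(16, 14, 8) → sum 38
(14, 8, 2) → sum 24  ≤ 30 ✓
(8, 2, 7) → sum 17  ≤ 30 ✓
(2, 7, 16) → sum 25  ≤ 30 ✓
(7, 16, 6) → sum 29  ≤ 30 ✓
(16, 6, 6) → sum 28  ≤ 30 ✓
(6, 6, 8) → sum 20  ≤ 30 ✓
(6, 8, 2) → sum 16  ≤ 30 ✓
(8, 2, 14) → sum 24  ≤ 30 ✓
(2, 14, 11) → sum 27  ≤ 30 ✓
(14, 11, 15) → sum 40
(11, 15, 7) → sum 33
(15, 7, 1) → sum 23  ≤ 30 ✓
(7, 1, 12) → sum 20  ≤ 30 ✓
(1, 12, 16) → sum 29  ≤ 30 ✓
(12, 16, 16) → sum 44
12 windows satisfy the condition.

12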